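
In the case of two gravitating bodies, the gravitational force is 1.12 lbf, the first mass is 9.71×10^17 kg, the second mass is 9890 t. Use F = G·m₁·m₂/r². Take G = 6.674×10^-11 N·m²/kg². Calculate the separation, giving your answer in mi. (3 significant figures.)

7050 mi

Solving F = G·m₁·m₂/r² for r: r = √(G·m₁m₂/F).
F = 1.12 lbf = 4.982 N; m₁ = 9.71×10^17 kg; m₂ = 9890 t = 9.890×10^6 kg; G = 6.674×10^-11 N·m²/kg².
r = 1.134×10^7 m
1.134×10^7 m × (1 mi / 1609 m) = 7048 mi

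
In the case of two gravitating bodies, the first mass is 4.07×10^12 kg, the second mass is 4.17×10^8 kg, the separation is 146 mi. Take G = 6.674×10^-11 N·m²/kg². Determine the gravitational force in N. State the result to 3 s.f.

2.05 N

From Newton's law of gravitation: F = Gm₁m₂/r².
m₁ = 4.07×10^12 kg; m₂ = 4.17×10^8 kg; r = 146 mi = 2.350×10^5 m; G = 6.674×10^-11 N·m²/kg².
F = 2.052 N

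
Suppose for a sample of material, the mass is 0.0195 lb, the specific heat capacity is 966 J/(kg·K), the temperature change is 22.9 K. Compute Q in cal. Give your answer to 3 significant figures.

Directly: Q = mcΔT.
m = 0.0195 lb = 0.008845 kg; c = 966 J/(kg·K); ΔT = 22.9 K.
Q = 195.7 J
195.7 J × (1 cal / 4.184 J) = 46.77 cal

46.8 cal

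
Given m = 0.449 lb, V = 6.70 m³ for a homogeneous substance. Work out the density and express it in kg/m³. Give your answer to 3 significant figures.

0.0304 kg/m³

Directly: ρ = m/V.
m = 0.449 lb = 0.2037 kg; V = 6.70 m³.
ρ = 0.03040 kg/m³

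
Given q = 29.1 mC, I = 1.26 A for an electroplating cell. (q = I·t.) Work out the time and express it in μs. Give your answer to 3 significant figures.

Rearranging q = I·t for t: t = q/I.
q = 29.1 mC = 0.02910 C; I = 1.26 A.
t = 0.02310 s
0.02310 s × (1 μs / 1.000×10^-6 s) = 23095 μs

23100 μs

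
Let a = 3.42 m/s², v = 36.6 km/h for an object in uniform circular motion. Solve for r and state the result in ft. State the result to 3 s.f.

Solving a = v²/r for r: r = v²/a.
a = 3.42 m/s²; v = 36.6 km/h = 10.17 m/s.
r = 30.22 m
30.22 m × (1 ft / 0.3048 m) = 99.16 ft

99.2 ft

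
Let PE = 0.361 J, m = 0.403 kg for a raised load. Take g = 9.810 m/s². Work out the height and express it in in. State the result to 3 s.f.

Solving PE = m·g·h for h: h = PE/(m·g).
PE = 0.361 J; m = 0.403 kg; g = 9.810 m/s².
h = 0.09131 m
0.09131 m × (1 in / 0.02540 m) = 3.595 in

3.60 in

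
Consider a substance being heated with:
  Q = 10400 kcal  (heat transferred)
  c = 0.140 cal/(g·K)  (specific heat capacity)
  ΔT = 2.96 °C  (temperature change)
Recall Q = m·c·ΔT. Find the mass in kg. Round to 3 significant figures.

25100 kg

Rearranging: m = Q/(c·ΔT).
Q = 10400 kcal = 4.351×10^7 J; c = 0.140 cal/(g·K) = 585.8 J/(kg·K); ΔT = 2.96 °C = 2.960 K.
m = 25097 kg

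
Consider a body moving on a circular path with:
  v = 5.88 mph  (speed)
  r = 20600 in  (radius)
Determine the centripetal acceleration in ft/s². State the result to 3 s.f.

Directly: a = v²/r.
v = 5.88 mph = 2.629 m/s; r = 20600 in = 523.2 m.
a = 0.01321 m/s²
0.01321 m/s² × (1 ft/s² / 0.3048 m/s²) = 0.04332 ft/s²

0.0433 ft/s²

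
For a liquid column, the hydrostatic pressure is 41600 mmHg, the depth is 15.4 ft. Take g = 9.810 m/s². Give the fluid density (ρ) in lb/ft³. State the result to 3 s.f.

Rearranging P = ρ·g·h for ρ: ρ = P/(g·h).
P = 41600 mmHg = 5.546×10^6 Pa; h = 15.4 ft = 4.694 m; g = 9.810 m/s².
ρ = 1.204×10^5 kg/m³
1.204×10^5 kg/m³ × (1 lb/ft³ / 16.02 kg/m³) = 7519 lb/ft³

7520 lb/ft³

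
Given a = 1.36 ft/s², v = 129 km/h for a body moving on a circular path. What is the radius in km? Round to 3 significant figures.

Rearranging a = v²/r for r: r = v²/a.
a = 1.36 ft/s² = 0.4145 m/s²; v = 129 km/h = 35.83 m/s.
r = 3098 m
3098 m × (1 km / 1000 m) = 3.098 km

3.10 km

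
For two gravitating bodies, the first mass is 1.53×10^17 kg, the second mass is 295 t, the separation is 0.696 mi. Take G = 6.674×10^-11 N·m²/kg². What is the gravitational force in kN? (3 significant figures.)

2400 kN

F is given directly by: F = Gm₁m₂/r².
m₁ = 1.53×10^17 kg; m₂ = 295 t = 2.950×10^5 kg; r = 0.696 mi = 1120 m; G = 6.674×10^-11 N·m²/kg².
F = 2.401×10^6 N
2.401×10^6 N × (1 kN / 1000 N) = 2401 kN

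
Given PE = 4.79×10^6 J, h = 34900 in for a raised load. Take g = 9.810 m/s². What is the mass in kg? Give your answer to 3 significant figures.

Rearranging: m = PE/(g·h).
PE = 4.79×10^6 J; h = 34900 in = 886.5 m; g = 9.810 m/s².
m = 550.8 kg

551 kg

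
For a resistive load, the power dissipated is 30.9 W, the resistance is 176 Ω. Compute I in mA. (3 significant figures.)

419 mA

Rearranging P = I²R for I: I = √(P/R).
P = 30.9 W; R = 176 Ω.
I = 0.4190 A
0.4190 A × (1 mA / 0.001000 A) = 419.0 mA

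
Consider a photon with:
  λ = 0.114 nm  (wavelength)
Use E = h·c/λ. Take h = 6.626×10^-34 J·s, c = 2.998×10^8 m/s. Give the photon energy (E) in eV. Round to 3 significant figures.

10900 eV

Directly: E = hc/λ.
λ = 0.114 nm = 1.140×10^-10 m; h = 6.626×10^-34 J·s; c = 2.998×10^8 m/s.
E = 1.743×10^-15 J
1.743×10^-15 J × (1 eV / 1.602×10^-19 J) = 10876 eV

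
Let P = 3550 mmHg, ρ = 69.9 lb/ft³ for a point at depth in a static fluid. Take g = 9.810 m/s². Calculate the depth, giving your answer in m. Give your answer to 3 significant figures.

Rearranging P = ρ·g·h for h: h = P/(ρ·g).
P = 3550 mmHg = 4.733×10^5 Pa; ρ = 69.9 lb/ft³ = 1120 kg/m³; g = 9.810 m/s².
h = 43.09 m

43.1 m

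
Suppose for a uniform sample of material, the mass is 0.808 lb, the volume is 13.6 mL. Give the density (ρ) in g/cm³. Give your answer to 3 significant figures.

26.9 g/cm³

ρ is given directly by: ρ = m/V.
m = 0.808 lb = 0.3665 kg; V = 13.6 mL = 1.360×10^-5 m³.
ρ = 26949 kg/m³
26949 kg/m³ × (1 g/cm³ / 1000 kg/m³) = 26.95 g/cm³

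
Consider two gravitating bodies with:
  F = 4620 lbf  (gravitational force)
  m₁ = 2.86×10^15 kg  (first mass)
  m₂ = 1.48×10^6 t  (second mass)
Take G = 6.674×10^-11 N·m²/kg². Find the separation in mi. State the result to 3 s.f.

From Newton's law of gravitation: r = √(G·m₁m₂/F).
F = 4620 lbf = 20551 N; m₁ = 2.86×10^15 kg; m₂ = 1.48×10^6 t = 1.480×10^9 kg; G = 6.674×10^-11 N·m²/kg².
r = 1.172×10^5 m
1.172×10^5 m × (1 mi / 1609 m) = 72.85 mi

72.9 mi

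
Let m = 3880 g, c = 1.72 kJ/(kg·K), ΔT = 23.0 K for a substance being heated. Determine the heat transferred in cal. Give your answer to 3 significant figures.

36700 cal

Q is given directly by: Q = mcΔT.
m = 3880 g = 3.880 kg; c = 1.72 kJ/(kg·K) = 1720 J/(kg·K); ΔT = 23.0 K.
Q = 1.535×10^5 J
1.535×10^5 J × (1 cal / 4.184 J) = 36686 cal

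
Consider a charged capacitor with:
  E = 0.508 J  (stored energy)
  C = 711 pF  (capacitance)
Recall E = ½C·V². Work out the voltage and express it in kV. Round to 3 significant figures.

37.8 kV

Rearranging E = ½C·V² for V: V = √(2E/C).
E = 0.508 J; C = 711 pF = 7.110×10^-10 F.
V = 37802 V  (the unit combination reduces to kg·m²/(A·s³) = V)
37802 V × (1 kV / 1000 V) = 37.80 kV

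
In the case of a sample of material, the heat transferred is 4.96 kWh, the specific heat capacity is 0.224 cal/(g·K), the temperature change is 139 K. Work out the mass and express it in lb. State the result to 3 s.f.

302 lb

Solving Q = m·c·ΔT for m: m = Q/(c·ΔT).
Q = 4.96 kWh = 1.786×10^7 J; c = 0.224 cal/(g·K) = 937.2 J/(kg·K); ΔT = 139 K.
m = 137.1 kg
137.1 kg × (1 lb / 0.4536 kg) = 302.2 lb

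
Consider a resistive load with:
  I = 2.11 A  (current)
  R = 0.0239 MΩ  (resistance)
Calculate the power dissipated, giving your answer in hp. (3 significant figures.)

143 hp

P is given directly by: P = I²R.
I = 2.11 A; R = 0.0239 MΩ = 23900 Ω.
P = 1.064×10^5 W  (the unit combination reduces to kg·m²/s³ = W)
1.064×10^5 W × (1 hp / 745.7 W) = 142.7 hp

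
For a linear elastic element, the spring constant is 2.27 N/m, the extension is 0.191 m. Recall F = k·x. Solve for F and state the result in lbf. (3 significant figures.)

From Hooke's law: F = kx.
k = 2.27 N/m; x = 0.191 m.
F = 0.4336 N
0.4336 N × (1 lbf / 4.448 N) = 0.09747 lbf

0.0975 lbf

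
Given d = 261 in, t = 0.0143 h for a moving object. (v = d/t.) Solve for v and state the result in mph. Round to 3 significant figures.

0.288 mph

v is given directly by: v = d/t.
d = 261 in = 6.629 m; t = 0.0143 h = 51.48 s.
v = 0.1288 m/s
0.1288 m/s × (1 mph / 0.4470 m/s) = 0.2881 mph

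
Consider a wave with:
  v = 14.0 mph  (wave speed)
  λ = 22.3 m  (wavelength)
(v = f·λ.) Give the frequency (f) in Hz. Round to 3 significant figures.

0.281 Hz

Solving v = f·λ for f: f = v/λ.
v = 14.0 mph = 6.259 m/s; λ = 22.3 m.
f = 0.2807 Hz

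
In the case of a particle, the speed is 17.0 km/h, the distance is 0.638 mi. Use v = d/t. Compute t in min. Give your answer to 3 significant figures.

Rearranging: t = d/v.
v = 17.0 km/h = 4.722 m/s; d = 0.638 mi = 1027 m.
t = 217.4 s
217.4 s × (1 min / 60.00 s) = 3.624 min

3.62 min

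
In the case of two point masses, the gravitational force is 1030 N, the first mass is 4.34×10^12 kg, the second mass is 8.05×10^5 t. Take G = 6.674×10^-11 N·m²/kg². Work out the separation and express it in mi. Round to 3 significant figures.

9.35 mi

From Newton's law of gravitation: r = √(G·m₁m₂/F).
F = 1030 N; m₁ = 4.34×10^12 kg; m₂ = 8.05×10^5 t = 8.050×10^8 kg; G = 6.674×10^-11 N·m²/kg².
r = 15046 m
15046 m × (1 mi / 1609 m) = 9.349 mi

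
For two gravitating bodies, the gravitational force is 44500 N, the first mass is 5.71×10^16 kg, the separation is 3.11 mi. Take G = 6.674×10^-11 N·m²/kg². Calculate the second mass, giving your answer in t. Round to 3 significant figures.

293 t

Solving F = G·m₁·m₂/r² for m₂: m₂ = F·r²/(G·m₁).
F = 44500 N; m₁ = 5.71×10^16 kg; r = 3.11 mi = 5005 m; G = 6.674×10^-11 N·m²/kg².
m₂ = 2.925×10^5 kg
2.925×10^5 kg × (1 t / 1000 kg) = 292.5 t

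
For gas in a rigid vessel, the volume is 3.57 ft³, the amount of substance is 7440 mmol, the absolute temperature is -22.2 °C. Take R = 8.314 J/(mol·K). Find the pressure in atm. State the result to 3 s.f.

1.52 atm

From the ideal-gas law: P = nRT/V.
V = 3.57 ft³ = 0.1011 m³; n = 7440 mmol = 7.440 mol; T = -22.2 °C = 250.9 K; R = 8.314 J/(mol·K).
P = 1.536×10^5 Pa  (the unit combination reduces to kg/(m·s²) = Pa)
1.536×10^5 Pa × (1 atm / 1.013×10^5 Pa) = 1.515 atm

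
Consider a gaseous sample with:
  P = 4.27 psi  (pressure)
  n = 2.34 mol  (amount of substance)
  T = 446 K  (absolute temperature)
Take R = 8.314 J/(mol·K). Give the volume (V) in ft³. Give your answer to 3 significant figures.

From the ideal-gas law: V = nRT/P.
P = 4.27 psi = 29441 Pa; n = 2.34 mol; T = 446 K; R = 8.314 J/(mol·K).
V = 0.2947 m³
0.2947 m³ × (1 ft³ / 0.02832 m³) = 10.41 ft³

10.4 ft³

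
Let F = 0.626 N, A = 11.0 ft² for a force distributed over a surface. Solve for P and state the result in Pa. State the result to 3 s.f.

Directly: P = F/A.
F = 0.626 N; A = 11.0 ft² = 1.022 m².
P = 0.6126 Pa  (the unit combination reduces to kg/(m·s²) = Pa)

0.613 Pa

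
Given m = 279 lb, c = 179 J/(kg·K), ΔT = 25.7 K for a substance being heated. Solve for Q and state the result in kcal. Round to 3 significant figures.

139 kcal

Q is given directly by: Q = mcΔT.
m = 279 lb = 126.6 kg; c = 179 J/(kg·K); ΔT = 25.7 K.
Q = 5.822×10^5 J  (the unit combination reduces to kg·m²/s² = J)
5.822×10^5 J × (1 kcal / 4184 J) = 139.1 kcal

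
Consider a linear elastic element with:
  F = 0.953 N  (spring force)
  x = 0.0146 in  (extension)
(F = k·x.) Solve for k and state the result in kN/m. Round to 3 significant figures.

Solving F = k·x for k: k = F/x.
F = 0.953 N; x = 0.0146 in = 3.708×10^-4 m.
k = 2570 N/m
2570 N/m × (1 kN/m / 1000 N/m) = 2.570 kN/m

2.57 kN/m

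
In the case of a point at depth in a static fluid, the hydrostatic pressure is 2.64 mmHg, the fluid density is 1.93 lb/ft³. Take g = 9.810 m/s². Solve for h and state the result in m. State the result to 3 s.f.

1.16 m

Rearranging: h = P/(ρ·g).
P = 2.64 mmHg = 352.0 Pa; ρ = 1.93 lb/ft³ = 30.92 kg/m³; g = 9.810 m/s².
h = 1.161 m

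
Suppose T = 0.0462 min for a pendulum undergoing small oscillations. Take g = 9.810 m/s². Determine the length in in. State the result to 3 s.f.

Rearranging T = 2π√(L/g) for L: L = g·(T/2π)².
T = 0.0462 min = 2.772 s; g = 9.810 m/s².
L = 1.909 m
1.909 m × (1 in / 0.02540 m) = 75.17 in

75.2 in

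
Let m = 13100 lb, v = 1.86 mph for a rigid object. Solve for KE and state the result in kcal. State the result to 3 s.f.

KE is given directly by: KE = ½mv².
m = 13100 lb = 5942 kg; v = 1.86 mph = 0.8315 m/s.
KE = 2054 J
2054 J × (1 kcal / 4184 J) = 0.4909 kcal

0.491 kcal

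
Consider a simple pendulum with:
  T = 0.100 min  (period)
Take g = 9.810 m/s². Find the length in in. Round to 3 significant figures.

Solving T = 2π√(L/g) for L: L = g·(T/2π)².
T = 0.100 min = 6.000 s; g = 9.810 m/s².
L = 8.946 m
8.946 m × (1 in / 0.02540 m) = 352.2 in

352 in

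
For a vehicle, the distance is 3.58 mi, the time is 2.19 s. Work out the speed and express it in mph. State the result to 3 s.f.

Directly: v = d/t.
d = 3.58 mi = 5761 m; t = 2.19 s.
v = 2631 m/s
2631 m/s × (1 mph / 0.4470 m/s) = 5885 mph

5880 mph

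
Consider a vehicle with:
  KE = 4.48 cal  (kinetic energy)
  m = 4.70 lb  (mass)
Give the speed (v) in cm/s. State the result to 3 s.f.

Solving KE = ½mv² for v: v = √(2·KE/m).
KE = 4.48 cal = 18.74 J; m = 4.70 lb = 2.132 kg.
v = 4.193 m/s
4.193 m/s × (1 cm/s / 0.01000 m/s) = 419.3 cm/s

419 cm/s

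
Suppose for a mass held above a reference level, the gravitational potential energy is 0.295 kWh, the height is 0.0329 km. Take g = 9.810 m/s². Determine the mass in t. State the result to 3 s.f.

3.29 t

Solving PE = m·g·h for m: m = PE/(g·h).
PE = 0.295 kWh = 1.062×10^6 J; h = 0.0329 km = 32.90 m; g = 9.810 m/s².
m = 3290 kg
3290 kg × (1 t / 1000 kg) = 3.290 t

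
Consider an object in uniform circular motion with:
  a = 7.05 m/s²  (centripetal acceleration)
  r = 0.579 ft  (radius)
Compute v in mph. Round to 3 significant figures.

2.50 mph

Solving a = v²/r for v: v = √(a·r).
a = 7.05 m/s²; r = 0.579 ft = 0.1765 m.
v = 1.115 m/s
1.115 m/s × (1 mph / 0.4470 m/s) = 2.495 mph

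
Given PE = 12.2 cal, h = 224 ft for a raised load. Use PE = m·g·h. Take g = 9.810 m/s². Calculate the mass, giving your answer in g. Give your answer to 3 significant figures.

76.2 g

Rearranging PE = m·g·h for m: m = PE/(g·h).
PE = 12.2 cal = 51.04 J; h = 224 ft = 68.28 m; g = 9.810 m/s².
m = 0.07621 kg
0.07621 kg × (1 g / 0.001000 kg) = 76.21 g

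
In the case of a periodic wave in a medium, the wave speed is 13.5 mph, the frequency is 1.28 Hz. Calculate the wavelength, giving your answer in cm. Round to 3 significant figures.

471 cm

Rearranging: λ = v/f.
v = 13.5 mph = 6.035 m/s; f = 1.28 Hz.
λ = 4.715 m
4.715 m × (1 cm / 0.01000 m) = 471.5 cm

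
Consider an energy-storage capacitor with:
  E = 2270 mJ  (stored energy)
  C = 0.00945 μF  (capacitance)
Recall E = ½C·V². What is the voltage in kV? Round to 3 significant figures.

Rearranging: V = √(2E/C).
E = 2270 mJ = 2.270 J; C = 0.00945 μF = 9.450×10^-9 F.
V = 21919 V
21919 V × (1 kV / 1000 V) = 21.92 kV

21.9 kV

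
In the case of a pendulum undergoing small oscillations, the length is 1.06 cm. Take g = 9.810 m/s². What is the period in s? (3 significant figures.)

Directly: T = 2π√(L/g).
L = 1.06 cm = 0.01060 m; g = 9.810 m/s².
T = 0.2065 s

0.207 s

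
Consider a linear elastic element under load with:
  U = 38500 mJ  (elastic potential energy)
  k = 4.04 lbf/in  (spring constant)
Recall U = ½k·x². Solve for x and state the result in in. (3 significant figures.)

13.0 in

Solving U = ½k·x² for x: x = √(2U/k).
U = 38500 mJ = 38.50 J; k = 4.04 lbf/in = 707.5 N/m.
x = 0.3299 m
0.3299 m × (1 in / 0.02540 m) = 12.99 in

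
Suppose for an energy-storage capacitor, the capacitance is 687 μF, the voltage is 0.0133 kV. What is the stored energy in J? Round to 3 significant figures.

Directly: E = ½CV².
C = 687 μF = 6.870×10^-4 F; V = 0.0133 kV = 13.30 V.
E = 0.06076 J  (the unit combination reduces to kg·m²/s² = J)

0.0608 J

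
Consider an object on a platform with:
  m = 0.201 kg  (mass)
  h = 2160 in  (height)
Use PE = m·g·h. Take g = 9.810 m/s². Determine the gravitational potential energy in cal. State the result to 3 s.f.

Directly: PE = mgh.
m = 0.201 kg; h = 2160 in = 54.86 m; g = 9.810 m/s².
PE = 108.2 J  (the unit combination reduces to kg·m²/s² = J)
108.2 J × (1 cal / 4.184 J) = 25.86 cal

25.9 cal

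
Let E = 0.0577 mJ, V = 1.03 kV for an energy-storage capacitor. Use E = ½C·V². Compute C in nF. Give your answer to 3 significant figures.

0.109 nF

Rearranging: C = 2E/V².
E = 0.0577 mJ = 5.770×10^-5 J; V = 1.03 kV = 1030 V.
C = 1.088×10^-10 F
1.088×10^-10 F × (1 nF / 1.000×10^-9 F) = 0.1088 nF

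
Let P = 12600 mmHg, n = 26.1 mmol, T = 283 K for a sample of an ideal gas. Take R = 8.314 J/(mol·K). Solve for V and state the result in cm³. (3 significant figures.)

36.6 cm³

From the ideal-gas law: V = nRT/P.
P = 12600 mmHg = 1.680×10^6 Pa; n = 26.1 mmol = 0.02610 mol; T = 283 K; R = 8.314 J/(mol·K).
V = 3.656×10^-5 m³
3.656×10^-5 m³ × (1 cm³ / 1.000×10^-6 m³) = 36.56 cm³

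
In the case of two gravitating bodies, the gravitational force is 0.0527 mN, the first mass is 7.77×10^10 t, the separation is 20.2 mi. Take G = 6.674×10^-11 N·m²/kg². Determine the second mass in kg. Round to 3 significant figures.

From Newton's law of gravitation: m₂ = F·r²/(G·m₁).
F = 0.0527 mN = 5.270×10^-5 N; m₁ = 7.77×10^10 t = 7.770×10^13 kg; r = 20.2 mi = 32509 m; G = 6.674×10^-11 N·m²/kg².
m₂ = 10.74 kg

10.7 kg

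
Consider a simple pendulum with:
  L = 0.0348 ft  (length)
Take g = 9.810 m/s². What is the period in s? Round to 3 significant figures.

0.207 s

T is given directly by: T = 2π√(L/g).
L = 0.0348 ft = 0.01061 m; g = 9.810 m/s².
T = 0.2066 s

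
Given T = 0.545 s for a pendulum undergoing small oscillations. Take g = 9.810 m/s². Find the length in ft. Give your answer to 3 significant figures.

Rearranging: L = g·(T/2π)².
T = 0.545 s; g = 9.810 m/s².
L = 0.07381 m
0.07381 m × (1 ft / 0.3048 m) = 0.2422 ft

0.242 ft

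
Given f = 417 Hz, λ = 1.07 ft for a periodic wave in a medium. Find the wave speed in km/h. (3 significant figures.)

v is given directly by: v = fλ.
f = 417 Hz; λ = 1.07 ft = 0.3261 m.
v = 136.0 m/s
136.0 m/s × (1 km/h / 0.2778 m/s) = 489.6 km/h

490 km/h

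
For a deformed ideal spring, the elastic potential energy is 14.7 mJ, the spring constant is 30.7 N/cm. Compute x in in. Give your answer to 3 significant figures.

Solving U = ½k·x² for x: x = √(2U/k).
U = 14.7 mJ = 0.01470 J; k = 30.7 N/cm = 3070 N/m.
x = 0.003095 m
0.003095 m × (1 in / 0.02540 m) = 0.1218 in

0.122 in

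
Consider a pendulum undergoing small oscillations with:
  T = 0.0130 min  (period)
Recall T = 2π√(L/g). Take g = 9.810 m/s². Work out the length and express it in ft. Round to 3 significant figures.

0.496 ft

Rearranging: L = g·(T/2π)².
T = 0.0130 min = 0.7800 s; g = 9.810 m/s².
L = 0.1512 m
0.1512 m × (1 ft / 0.3048 m) = 0.4960 ft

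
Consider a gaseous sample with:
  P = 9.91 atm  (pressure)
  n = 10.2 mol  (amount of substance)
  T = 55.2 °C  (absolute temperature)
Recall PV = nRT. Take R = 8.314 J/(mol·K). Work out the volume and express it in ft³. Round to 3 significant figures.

0.979 ft³

Rearranging PV = nRT for V: V = nRT/P.
P = 9.91 atm = 1.004×10^6 Pa; n = 10.2 mol; T = 55.2 °C = 328.3 K; R = 8.314 J/(mol·K).
V = 0.02773 m³
0.02773 m³ × (1 ft³ / 0.02832 m³) = 0.9793 ft³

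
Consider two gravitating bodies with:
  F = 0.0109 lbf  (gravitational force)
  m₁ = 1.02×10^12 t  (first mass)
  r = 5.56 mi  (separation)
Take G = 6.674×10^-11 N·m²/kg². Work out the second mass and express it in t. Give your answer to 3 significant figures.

Rearranging F = G·m₁·m₂/r² for m₂: m₂ = F·r²/(G·m₁).
F = 0.0109 lbf = 0.04849 N; m₁ = 1.02×10^12 t = 1.020×10^15 kg; r = 5.56 mi = 8948 m; G = 6.674×10^-11 N·m²/kg².
m₂ = 57.03 kg
57.03 kg × (1 t / 1000 kg) = 0.05703 t

0.0570 t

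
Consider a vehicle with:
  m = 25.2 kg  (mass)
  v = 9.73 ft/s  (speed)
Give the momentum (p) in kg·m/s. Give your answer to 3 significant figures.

p is given directly by: p = mv.
m = 25.2 kg; v = 9.73 ft/s = 2.966 m/s.
p = 74.74 kg·m/s  (the unit combination reduces to kg·m/s = kg·m/s)

74.7 kg·m/s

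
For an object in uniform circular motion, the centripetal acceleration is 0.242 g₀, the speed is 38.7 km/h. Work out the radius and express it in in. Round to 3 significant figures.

1920 in

Rearranging: r = v²/a.
a = 0.242 g₀ = 2.373 m/s²; v = 38.7 km/h = 10.75 m/s.
r = 48.69 m
48.69 m × (1 in / 0.02540 m) = 1917 in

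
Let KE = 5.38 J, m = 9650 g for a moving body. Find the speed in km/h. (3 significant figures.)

Rearranging KE = ½mv² for v: v = √(2·KE/m).
KE = 5.38 J; m = 9650 g = 9.650 kg.
v = 1.056 m/s
1.056 m/s × (1 km/h / 0.2778 m/s) = 3.801 km/h

3.80 km/h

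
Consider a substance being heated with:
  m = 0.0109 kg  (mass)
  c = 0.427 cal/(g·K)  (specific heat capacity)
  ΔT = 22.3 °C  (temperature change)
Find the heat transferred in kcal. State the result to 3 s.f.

Q is given directly by: Q = mcΔT.
m = 0.0109 kg; c = 0.427 cal/(g·K) = 1787 J/(kg·K); ΔT = 22.3 °C = 22.30 K.
Q = 434.3 J
434.3 J × (1 kcal / 4184 J) = 0.1038 kcal

0.104 kcal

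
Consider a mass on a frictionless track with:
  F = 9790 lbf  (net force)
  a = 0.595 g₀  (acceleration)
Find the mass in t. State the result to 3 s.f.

From Newton's second law: m = F/a.
F = 9790 lbf = 43548 N; a = 0.595 g₀ = 5.835 m/s².
m = 7463 kg
7463 kg × (1 t / 1000 kg) = 7.463 t

7.46 t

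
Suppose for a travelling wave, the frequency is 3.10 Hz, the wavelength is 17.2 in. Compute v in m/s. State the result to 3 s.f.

Directly: v = fλ.
f = 3.10 Hz; λ = 17.2 in = 0.4369 m.
v = 1.354 m/s

1.35 m/s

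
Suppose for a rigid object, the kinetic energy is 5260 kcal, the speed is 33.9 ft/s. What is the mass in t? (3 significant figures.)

Rearranging KE = ½mv² for m: m = 2·KE/v².
KE = 5260 kcal = 2.201×10^7 J; v = 33.9 ft/s = 10.33 m/s.
m = 4.123×10^5 kg
4.123×10^5 kg × (1 t / 1000 kg) = 412.3 t

412 t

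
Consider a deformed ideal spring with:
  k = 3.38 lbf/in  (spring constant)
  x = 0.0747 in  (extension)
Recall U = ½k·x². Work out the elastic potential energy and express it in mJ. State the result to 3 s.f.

1.07 mJ

U is given directly by: U = ½kx².
k = 3.38 lbf/in = 591.9 N/m; x = 0.0747 in = 0.001897 m.
U = 0.001065 J  (the unit combination reduces to kg·m²/s² = J)
0.001065 J × (1 mJ / 0.001000 J) = 1.065 mJ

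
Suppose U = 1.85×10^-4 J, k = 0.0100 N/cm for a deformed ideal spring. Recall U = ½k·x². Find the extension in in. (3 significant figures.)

0.757 in

Rearranging: x = √(2U/k).
U = 1.85×10^-4 J; k = 0.0100 N/cm = 1.000 N/m.
x = 0.01924 m
0.01924 m × (1 in / 0.02540 m) = 0.7573 in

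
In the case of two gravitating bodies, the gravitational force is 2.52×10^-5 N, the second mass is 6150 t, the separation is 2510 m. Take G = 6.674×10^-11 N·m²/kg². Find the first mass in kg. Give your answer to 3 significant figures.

From Newton's law of gravitation: m₁ = F·r²/(G·m₂).
F = 2.52×10^-5 N; m₂ = 6150 t = 6.150×10^6 kg; r = 2510 m; G = 6.674×10^-11 N·m²/kg².
m₁ = 3.868×10^5 kg

3.87×10^5 kg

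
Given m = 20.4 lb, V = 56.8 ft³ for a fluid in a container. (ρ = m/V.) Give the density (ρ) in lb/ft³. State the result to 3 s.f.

0.359 lb/ft³

ρ is given directly by: ρ = m/V.
m = 20.4 lb = 9.253 kg; V = 56.8 ft³ = 1.608 m³.
ρ = 5.753 kg/m³
5.753 kg/m³ × (1 lb/ft³ / 16.02 kg/m³) = 0.3592 lb/ft³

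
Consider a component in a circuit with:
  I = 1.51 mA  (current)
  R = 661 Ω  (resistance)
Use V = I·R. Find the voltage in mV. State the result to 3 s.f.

V is given directly by: V = IR.
I = 1.51 mA = 0.001510 A; R = 661 Ω.
V = 0.9981 V
0.9981 V × (1 mV / 0.001000 V) = 998.1 mV

998 mV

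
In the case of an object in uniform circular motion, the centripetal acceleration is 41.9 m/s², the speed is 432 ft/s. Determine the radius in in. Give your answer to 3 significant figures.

16300 in

Rearranging: r = v²/a.
a = 41.9 m/s²; v = 432 ft/s = 131.7 m/s.
r = 413.8 m
413.8 m × (1 in / 0.02540 m) = 16291 in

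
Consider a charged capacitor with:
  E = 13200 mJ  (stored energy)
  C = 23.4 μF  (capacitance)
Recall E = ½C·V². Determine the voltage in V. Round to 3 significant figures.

Rearranging: V = √(2E/C).
E = 13200 mJ = 13.20 J; C = 23.4 μF = 2.340×10^-5 F.
V = 1062 V

1060 V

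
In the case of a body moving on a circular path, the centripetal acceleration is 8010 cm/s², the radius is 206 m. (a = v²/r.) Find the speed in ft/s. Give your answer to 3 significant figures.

Solving a = v²/r for v: v = √(a·r).
a = 8010 cm/s² = 80.10 m/s²; r = 206 m.
v = 128.5 m/s
128.5 m/s × (1 ft/s / 0.3048 m/s) = 421.4 ft/s

421 ft/s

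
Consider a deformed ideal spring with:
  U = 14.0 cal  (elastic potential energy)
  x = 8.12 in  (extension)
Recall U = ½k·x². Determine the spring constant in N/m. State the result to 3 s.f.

2750 N/m

Solving U = ½k·x² for k: k = 2U/x².
U = 14.0 cal = 58.58 J; x = 8.12 in = 0.2062 m.
k = 2754 N/m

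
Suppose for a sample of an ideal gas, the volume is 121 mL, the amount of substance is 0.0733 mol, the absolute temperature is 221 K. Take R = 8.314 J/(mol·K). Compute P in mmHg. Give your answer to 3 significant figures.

From the ideal-gas law: P = nRT/V.
V = 121 mL = 1.210×10^-4 m³; n = 0.0733 mol; T = 221 K; R = 8.314 J/(mol·K).
P = 1.113×10^6 Pa
1.113×10^6 Pa × (1 mmHg / 133.3 Pa) = 8349 mmHg

8350 mmHg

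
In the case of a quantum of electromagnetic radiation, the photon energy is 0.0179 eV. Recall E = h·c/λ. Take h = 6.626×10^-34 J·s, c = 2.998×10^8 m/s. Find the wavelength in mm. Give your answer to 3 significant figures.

0.0693 mm

Solving E = h·c/λ for λ: λ = hc/E.
E = 0.0179 eV = 2.868×10^-21 J; h = 6.626×10^-34 J·s; c = 2.998×10^8 m/s.
λ = 6.927×10^-5 m
6.927×10^-5 m × (1 mm / 0.001000 m) = 0.06927 mm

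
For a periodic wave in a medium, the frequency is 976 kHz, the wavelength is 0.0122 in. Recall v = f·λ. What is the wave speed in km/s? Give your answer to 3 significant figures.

Directly: v = fλ.
f = 976 kHz = 9.760×10^5 Hz; λ = 0.0122 in = 3.099×10^-4 m.
v = 302.4 m/s
302.4 m/s × (1 km/s / 1000 m/s) = 0.3024 km/s

0.302 km/s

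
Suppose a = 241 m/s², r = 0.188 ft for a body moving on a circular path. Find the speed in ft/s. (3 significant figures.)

Rearranging a = v²/r for v: v = √(a·r).
a = 241 m/s²; r = 0.188 ft = 0.05730 m.
v = 3.716 m/s
3.716 m/s × (1 ft/s / 0.3048 m/s) = 12.19 ft/s

12.2 ft/s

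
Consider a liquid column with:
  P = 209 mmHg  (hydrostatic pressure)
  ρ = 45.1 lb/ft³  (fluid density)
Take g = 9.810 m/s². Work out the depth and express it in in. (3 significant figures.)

Solving P = ρ·g·h for h: h = P/(ρ·g).
P = 209 mmHg = 27864 Pa; ρ = 45.1 lb/ft³ = 722.4 kg/m³; g = 9.810 m/s².
h = 3.932 m
3.932 m × (1 in / 0.02540 m) = 154.8 in

155 in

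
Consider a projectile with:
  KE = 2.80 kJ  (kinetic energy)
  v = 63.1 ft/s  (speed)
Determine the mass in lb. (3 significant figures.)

Solving KE = ½mv² for m: m = 2·KE/v².
KE = 2.80 kJ = 2800 J; v = 63.1 ft/s = 19.23 m/s.
m = 15.14 kg
15.14 kg × (1 lb / 0.4536 kg) = 33.38 lb

33.4 lb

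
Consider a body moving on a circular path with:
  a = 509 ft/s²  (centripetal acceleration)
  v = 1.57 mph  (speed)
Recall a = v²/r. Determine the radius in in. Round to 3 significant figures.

0.125 in

Rearranging: r = v²/a.
a = 509 ft/s² = 155.1 m/s²; v = 1.57 mph = 0.7019 m/s.
r = 0.003175 m
0.003175 m × (1 in / 0.02540 m) = 0.1250 in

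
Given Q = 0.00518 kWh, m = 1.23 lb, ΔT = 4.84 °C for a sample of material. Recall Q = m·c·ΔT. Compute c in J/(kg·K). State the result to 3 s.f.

6910 J/(kg·K)

Solving Q = m·c·ΔT for c: c = Q/(m·ΔT).
Q = 0.00518 kWh = 18648 J; m = 1.23 lb = 0.5579 kg; ΔT = 4.84 °C = 4.840 K.
c = 6906 J/(kg·K)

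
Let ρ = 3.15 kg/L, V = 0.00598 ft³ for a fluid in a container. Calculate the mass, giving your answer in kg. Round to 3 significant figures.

Rearranging ρ = m/V for m: m = ρV.
ρ = 3.15 kg/L = 3150 kg/m³; V = 0.00598 ft³ = 1.693×10^-4 m³.
m = 0.5334 kg

0.533 kg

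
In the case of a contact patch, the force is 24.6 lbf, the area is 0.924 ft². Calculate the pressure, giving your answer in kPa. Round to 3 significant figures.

Directly: P = F/A.
F = 24.6 lbf = 109.4 N; A = 0.924 ft² = 0.08584 m².
P = 1275 Pa  (the unit combination reduces to kg/(m·s²) = Pa)
1275 Pa × (1 kPa / 1000 Pa) = 1.275 kPa

1.27 kPa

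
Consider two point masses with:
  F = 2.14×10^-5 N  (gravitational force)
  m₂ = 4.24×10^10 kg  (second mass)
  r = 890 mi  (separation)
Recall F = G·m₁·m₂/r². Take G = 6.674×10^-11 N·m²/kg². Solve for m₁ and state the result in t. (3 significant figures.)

15500 t

From Newton's law of gravitation: m₁ = F·r²/(G·m₂).
F = 2.14×10^-5 N; m₂ = 4.24×10^10 kg; r = 890 mi = 1.432×10^6 m; G = 6.674×10^-11 N·m²/kg².
m₁ = 1.551×10^7 kg
1.551×10^7 kg × (1 t / 1000 kg) = 15515 t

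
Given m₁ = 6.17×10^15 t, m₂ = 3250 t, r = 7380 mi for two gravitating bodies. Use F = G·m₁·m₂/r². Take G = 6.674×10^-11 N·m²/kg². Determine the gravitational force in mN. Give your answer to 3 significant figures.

From Newton's law of gravitation: F = Gm₁m₂/r².
m₁ = 6.17×10^15 t = 6.170×10^18 kg; m₂ = 3250 t = 3.250×10^6 kg; r = 7380 mi = 1.188×10^7 m; G = 6.674×10^-11 N·m²/kg².
F = 9.487 N
9.487 N × (1 mN / 0.001000 N) = 9487 mN

9490 mN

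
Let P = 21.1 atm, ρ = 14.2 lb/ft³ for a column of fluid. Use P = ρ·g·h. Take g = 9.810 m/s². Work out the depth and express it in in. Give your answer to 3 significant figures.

37700 in

Rearranging P = ρ·g·h for h: h = P/(ρ·g).
P = 21.1 atm = 2.138×10^6 Pa; ρ = 14.2 lb/ft³ = 227.5 kg/m³; g = 9.810 m/s².
h = 958.1 m
958.1 m × (1 in / 0.02540 m) = 37721 in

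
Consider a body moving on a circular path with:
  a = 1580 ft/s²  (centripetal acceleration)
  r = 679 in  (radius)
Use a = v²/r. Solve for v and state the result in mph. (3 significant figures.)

Rearranging a = v²/r for v: v = √(a·r).
a = 1580 ft/s² = 481.6 m/s²; r = 679 in = 17.25 m.
v = 91.14 m/s
91.14 m/s × (1 mph / 0.4470 m/s) = 203.9 mph

204 mph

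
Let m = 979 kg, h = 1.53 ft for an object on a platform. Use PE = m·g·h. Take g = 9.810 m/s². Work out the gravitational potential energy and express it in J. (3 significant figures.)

4480 J

PE is given directly by: PE = mgh.
m = 979 kg; h = 1.53 ft = 0.4663 m; g = 9.810 m/s².
PE = 4479 J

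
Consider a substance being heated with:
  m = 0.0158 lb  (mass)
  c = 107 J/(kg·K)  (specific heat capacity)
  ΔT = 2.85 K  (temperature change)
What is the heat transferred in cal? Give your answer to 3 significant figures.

Directly: Q = mcΔT.
m = 0.0158 lb = 0.007167 kg; c = 107 J/(kg·K); ΔT = 2.85 K.
Q = 2.186 J
2.186 J × (1 cal / 4.184 J) = 0.5223 cal

0.522 cal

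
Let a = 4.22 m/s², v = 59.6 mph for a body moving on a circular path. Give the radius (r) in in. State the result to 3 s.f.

6620 in

Rearranging: r = v²/a.
a = 4.22 m/s²; v = 59.6 mph = 26.64 m/s.
r = 168.2 m
168.2 m × (1 in / 0.02540 m) = 6623 in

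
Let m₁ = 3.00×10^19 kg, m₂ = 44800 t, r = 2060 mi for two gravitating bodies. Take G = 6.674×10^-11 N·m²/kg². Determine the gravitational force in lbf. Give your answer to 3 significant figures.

From Newton's law of gravitation: F = Gm₁m₂/r².
m₁ = 3.00×10^19 kg; m₂ = 44800 t = 4.480×10^7 kg; r = 2060 mi = 3.315×10^6 m; G = 6.674×10^-11 N·m²/kg².
F = 8161 N  (the unit combination reduces to kg·m/s² = N)
8161 N × (1 lbf / 4.448 N) = 1835 lbf

1830 lbf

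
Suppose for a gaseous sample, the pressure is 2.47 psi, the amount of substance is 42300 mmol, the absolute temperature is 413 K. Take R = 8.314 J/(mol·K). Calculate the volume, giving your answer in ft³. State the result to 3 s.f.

Solving PV = nRT for V: V = nRT/P.
P = 2.47 psi = 17030 Pa; n = 42300 mmol = 42.30 mol; T = 413 K; R = 8.314 J/(mol·K).
V = 8.529 m³
8.529 m³ × (1 ft³ / 0.02832 m³) = 301.2 ft³

301 ft³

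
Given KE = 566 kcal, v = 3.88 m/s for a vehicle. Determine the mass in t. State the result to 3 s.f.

Rearranging: m = 2·KE/v².
KE = 566 kcal = 2.368×10^6 J; v = 3.88 m/s.
m = 3.146×10^5 kg
3.146×10^5 kg × (1 t / 1000 kg) = 314.6 t

315 t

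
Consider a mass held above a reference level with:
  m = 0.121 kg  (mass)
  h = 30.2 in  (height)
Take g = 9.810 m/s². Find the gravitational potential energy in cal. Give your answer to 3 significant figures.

PE is given directly by: PE = mgh.
m = 0.121 kg; h = 30.2 in = 0.7671 m; g = 9.810 m/s².
PE = 0.9105 J
0.9105 J × (1 cal / 4.184 J) = 0.2176 cal

0.218 cal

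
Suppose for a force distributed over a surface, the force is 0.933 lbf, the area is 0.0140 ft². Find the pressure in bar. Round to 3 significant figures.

0.0319 bar

Directly: P = F/A.
F = 0.933 lbf = 4.150 N; A = 0.0140 ft² = 0.001301 m².
P = 3191 Pa
3191 Pa × (1 bar / 1.000×10^5 Pa) = 0.03191 bar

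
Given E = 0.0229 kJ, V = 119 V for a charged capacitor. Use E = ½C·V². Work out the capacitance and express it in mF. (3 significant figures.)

3.23 mF

Rearranging: C = 2E/V².
E = 0.0229 kJ = 22.90 J; V = 119 V.
C = 0.003234 F
0.003234 F × (1 mF / 0.001000 F) = 3.234 mF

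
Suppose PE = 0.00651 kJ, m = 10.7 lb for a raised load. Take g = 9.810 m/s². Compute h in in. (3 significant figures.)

Solving PE = m·g·h for h: h = PE/(m·g).
PE = 0.00651 kJ = 6.510 J; m = 10.7 lb = 4.853 kg; g = 9.810 m/s².
h = 0.1367 m
0.1367 m × (1 in / 0.02540 m) = 5.383 in

5.38 in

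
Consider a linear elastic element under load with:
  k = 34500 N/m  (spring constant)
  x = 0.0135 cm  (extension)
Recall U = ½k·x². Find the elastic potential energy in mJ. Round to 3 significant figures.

0.314 mJ

U is given directly by: U = ½kx².
k = 34500 N/m; x = 0.0135 cm = 1.350×10^-4 m.
U = 3.144×10^-4 J  (the unit combination reduces to kg·m²/s² = J)
3.144×10^-4 J × (1 mJ / 0.001000 J) = 0.3144 mJ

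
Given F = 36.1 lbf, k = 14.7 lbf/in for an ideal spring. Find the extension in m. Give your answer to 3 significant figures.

From Hooke's law: x = F/k.
F = 36.1 lbf = 160.6 N; k = 14.7 lbf/in = 2574 N/m.
x = 0.06238 m

0.0624 m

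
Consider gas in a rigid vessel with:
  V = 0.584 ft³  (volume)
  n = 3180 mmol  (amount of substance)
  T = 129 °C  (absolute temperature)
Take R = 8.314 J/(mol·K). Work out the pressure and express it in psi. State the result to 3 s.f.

93.2 psi

P is given directly by: P = nRT/V.
V = 0.584 ft³ = 0.01654 m³; n = 3180 mmol = 3.180 mol; T = 129 °C = 402.1 K; R = 8.314 J/(mol·K).
P = 6.429×10^5 Pa  (the unit combination reduces to kg/(m·s²) = Pa)
6.429×10^5 Pa × (1 psi / 6895 Pa) = 93.25 psi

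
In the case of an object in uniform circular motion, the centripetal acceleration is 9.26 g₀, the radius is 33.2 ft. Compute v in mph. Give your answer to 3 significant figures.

67.8 mph

Rearranging a = v²/r for v: v = √(a·r).
a = 9.26 g₀ = 90.81 m/s²; r = 33.2 ft = 10.12 m.
v = 30.31 m/s
30.31 m/s × (1 mph / 0.4470 m/s) = 67.81 mph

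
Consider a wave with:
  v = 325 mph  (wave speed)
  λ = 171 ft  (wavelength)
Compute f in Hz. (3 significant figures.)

2.79 Hz

Rearranging: f = v/λ.
v = 325 mph = 145.3 m/s; λ = 171 ft = 52.12 m.
f = 2.788 Hz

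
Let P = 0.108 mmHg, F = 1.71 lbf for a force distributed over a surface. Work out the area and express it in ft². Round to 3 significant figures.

5.69 ft²

Solving P = F/A for A: A = F/P.
P = 0.108 mmHg = 14.40 Pa; F = 1.71 lbf = 7.606 N.
A = 0.5283 m²
0.5283 m² × (1 ft² / 0.09290 m²) = 5.686 ft²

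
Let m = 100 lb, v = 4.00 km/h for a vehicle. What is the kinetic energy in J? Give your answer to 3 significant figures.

KE is given directly by: KE = ½mv².
m = 100 lb = 45.36 kg; v = 4.00 km/h = 1.111 m/s.
KE = 28.00 J  (the unit combination reduces to kg·m²/s² = J)

28.0 J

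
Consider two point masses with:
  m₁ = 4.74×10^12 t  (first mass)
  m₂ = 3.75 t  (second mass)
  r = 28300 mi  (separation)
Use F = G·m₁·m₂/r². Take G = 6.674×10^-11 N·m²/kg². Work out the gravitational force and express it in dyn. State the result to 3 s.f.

From Newton's law of gravitation: F = Gm₁m₂/r².
m₁ = 4.74×10^12 t = 4.740×10^15 kg; m₂ = 3.75 t = 3750 kg; r = 28300 mi = 4.554×10^7 m; G = 6.674×10^-11 N·m²/kg².
F = 5.719×10^-7 N  (the unit combination reduces to kg·m/s² = N)
5.719×10^-7 N × (1 dyn / 1.000×10^-5 N) = 0.05719 dyn

0.0572 dyn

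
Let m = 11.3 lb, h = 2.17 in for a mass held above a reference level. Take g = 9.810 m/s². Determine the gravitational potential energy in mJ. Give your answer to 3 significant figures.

2770 mJ

Directly: PE = mgh.
m = 11.3 lb = 5.126 kg; h = 2.17 in = 0.05512 m; g = 9.810 m/s².
PE = 2.771 J
2.771 J × (1 mJ / 0.001000 J) = 2771 mJ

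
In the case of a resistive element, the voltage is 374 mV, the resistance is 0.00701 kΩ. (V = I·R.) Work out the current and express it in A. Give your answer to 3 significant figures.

From Ohm's law: I = V/R.
V = 374 mV = 0.3740 V; R = 0.00701 kΩ = 7.010 Ω.
I = 0.05335 A

0.0534 A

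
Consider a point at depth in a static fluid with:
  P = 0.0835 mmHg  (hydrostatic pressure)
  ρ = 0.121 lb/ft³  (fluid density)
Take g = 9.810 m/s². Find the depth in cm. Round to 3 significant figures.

Rearranging P = ρ·g·h for h: h = P/(ρ·g).
P = 0.0835 mmHg = 11.13 Pa; ρ = 0.121 lb/ft³ = 1.938 kg/m³; g = 9.810 m/s².
h = 0.5855 m
0.5855 m × (1 cm / 0.01000 m) = 58.55 cm

58.5 cm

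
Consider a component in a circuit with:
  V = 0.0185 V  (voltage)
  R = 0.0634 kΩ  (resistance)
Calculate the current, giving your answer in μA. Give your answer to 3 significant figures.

292 μA

Rearranging V = I·R for I: I = V/R.
V = 0.0185 V; R = 0.0634 kΩ = 63.40 Ω.
I = 2.918×10^-4 A
2.918×10^-4 A × (1 μA / 1.000×10^-6 A) = 291.8 μA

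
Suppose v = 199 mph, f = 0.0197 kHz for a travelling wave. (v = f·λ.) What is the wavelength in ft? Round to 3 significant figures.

Solving v = f·λ for λ: λ = v/f.
v = 199 mph = 88.96 m/s; f = 0.0197 kHz = 19.70 Hz.
λ = 4.516 m
4.516 m × (1 ft / 0.3048 m) = 14.82 ft

14.8 ft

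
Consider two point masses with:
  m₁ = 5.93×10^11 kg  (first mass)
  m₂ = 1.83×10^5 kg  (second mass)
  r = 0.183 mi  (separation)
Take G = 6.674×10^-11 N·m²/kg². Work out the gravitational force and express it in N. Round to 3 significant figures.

83.5 N

From Newton's law of gravitation: F = Gm₁m₂/r².
m₁ = 5.93×10^11 kg; m₂ = 1.83×10^5 kg; r = 0.183 mi = 294.5 m; G = 6.674×10^-11 N·m²/kg².
F = 83.50 N  (the unit combination reduces to kg·m/s² = N)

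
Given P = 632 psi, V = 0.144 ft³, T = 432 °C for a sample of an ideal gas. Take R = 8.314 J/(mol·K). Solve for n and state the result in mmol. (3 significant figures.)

Rearranging: n = PV/(RT).
P = 632 psi = 4.357×10^6 Pa; V = 0.144 ft³ = 0.004078 m³; T = 432 °C = 705.1 K; R = 8.314 J/(mol·K).
n = 3.031 mol
3.031 mol × (1 mmol / 0.001000 mol) = 3031 mmol

3030 mmol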